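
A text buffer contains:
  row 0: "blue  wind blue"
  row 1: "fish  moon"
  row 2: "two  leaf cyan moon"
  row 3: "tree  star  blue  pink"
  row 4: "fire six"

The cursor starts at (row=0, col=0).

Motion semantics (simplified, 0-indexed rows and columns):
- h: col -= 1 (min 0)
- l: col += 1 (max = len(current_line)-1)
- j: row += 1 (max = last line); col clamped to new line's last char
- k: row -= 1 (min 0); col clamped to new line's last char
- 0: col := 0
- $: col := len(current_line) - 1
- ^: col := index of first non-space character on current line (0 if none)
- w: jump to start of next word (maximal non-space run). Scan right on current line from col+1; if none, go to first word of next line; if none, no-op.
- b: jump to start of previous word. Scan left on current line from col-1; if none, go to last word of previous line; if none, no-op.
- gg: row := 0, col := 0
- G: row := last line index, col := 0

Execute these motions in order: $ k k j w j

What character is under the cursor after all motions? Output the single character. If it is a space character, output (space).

Answer: t

Derivation:
After 1 ($): row=0 col=14 char='e'
After 2 (k): row=0 col=14 char='e'
After 3 (k): row=0 col=14 char='e'
After 4 (j): row=1 col=9 char='n'
After 5 (w): row=2 col=0 char='t'
After 6 (j): row=3 col=0 char='t'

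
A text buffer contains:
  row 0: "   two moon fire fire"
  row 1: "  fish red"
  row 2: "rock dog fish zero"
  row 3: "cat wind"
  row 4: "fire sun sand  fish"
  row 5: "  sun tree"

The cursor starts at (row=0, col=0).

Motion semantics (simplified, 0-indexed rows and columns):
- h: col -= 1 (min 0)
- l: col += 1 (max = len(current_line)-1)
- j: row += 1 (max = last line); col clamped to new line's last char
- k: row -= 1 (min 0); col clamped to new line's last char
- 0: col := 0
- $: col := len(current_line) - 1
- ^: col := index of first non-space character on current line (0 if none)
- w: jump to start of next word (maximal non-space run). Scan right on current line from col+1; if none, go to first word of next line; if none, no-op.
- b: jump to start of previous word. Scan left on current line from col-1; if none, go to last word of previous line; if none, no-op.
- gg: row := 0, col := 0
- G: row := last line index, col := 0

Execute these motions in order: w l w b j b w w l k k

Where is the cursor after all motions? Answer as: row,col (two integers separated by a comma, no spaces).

Answer: 0,1

Derivation:
After 1 (w): row=0 col=3 char='t'
After 2 (l): row=0 col=4 char='w'
After 3 (w): row=0 col=7 char='m'
After 4 (b): row=0 col=3 char='t'
After 5 (j): row=1 col=3 char='i'
After 6 (b): row=1 col=2 char='f'
After 7 (w): row=1 col=7 char='r'
After 8 (w): row=2 col=0 char='r'
After 9 (l): row=2 col=1 char='o'
After 10 (k): row=1 col=1 char='_'
After 11 (k): row=0 col=1 char='_'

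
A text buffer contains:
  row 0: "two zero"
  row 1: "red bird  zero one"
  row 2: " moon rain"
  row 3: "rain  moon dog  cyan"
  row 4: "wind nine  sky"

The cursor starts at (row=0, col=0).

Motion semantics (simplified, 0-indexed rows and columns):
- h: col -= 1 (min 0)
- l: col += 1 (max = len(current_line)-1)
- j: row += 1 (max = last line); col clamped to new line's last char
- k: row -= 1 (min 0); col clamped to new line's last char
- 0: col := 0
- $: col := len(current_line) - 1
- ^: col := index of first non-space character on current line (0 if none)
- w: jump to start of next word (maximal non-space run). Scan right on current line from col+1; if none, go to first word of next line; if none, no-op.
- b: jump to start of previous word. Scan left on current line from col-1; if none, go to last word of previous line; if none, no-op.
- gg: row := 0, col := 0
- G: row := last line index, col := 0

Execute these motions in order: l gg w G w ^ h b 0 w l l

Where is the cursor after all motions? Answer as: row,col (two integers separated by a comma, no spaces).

After 1 (l): row=0 col=1 char='w'
After 2 (gg): row=0 col=0 char='t'
After 3 (w): row=0 col=4 char='z'
After 4 (G): row=4 col=0 char='w'
After 5 (w): row=4 col=5 char='n'
After 6 (^): row=4 col=0 char='w'
After 7 (h): row=4 col=0 char='w'
After 8 (b): row=3 col=16 char='c'
After 9 (0): row=3 col=0 char='r'
After 10 (w): row=3 col=6 char='m'
After 11 (l): row=3 col=7 char='o'
After 12 (l): row=3 col=8 char='o'

Answer: 3,8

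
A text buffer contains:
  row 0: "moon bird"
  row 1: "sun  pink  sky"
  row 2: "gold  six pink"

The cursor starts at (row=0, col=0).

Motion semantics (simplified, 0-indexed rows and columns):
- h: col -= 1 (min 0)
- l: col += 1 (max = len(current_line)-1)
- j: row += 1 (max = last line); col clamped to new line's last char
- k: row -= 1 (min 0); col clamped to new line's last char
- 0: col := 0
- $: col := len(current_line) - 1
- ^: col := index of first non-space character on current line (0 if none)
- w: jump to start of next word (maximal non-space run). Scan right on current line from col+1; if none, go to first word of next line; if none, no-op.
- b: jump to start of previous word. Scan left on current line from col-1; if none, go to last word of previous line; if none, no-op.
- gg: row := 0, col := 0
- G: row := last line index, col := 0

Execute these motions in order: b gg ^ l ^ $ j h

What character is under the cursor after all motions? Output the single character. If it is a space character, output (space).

Answer: n

Derivation:
After 1 (b): row=0 col=0 char='m'
After 2 (gg): row=0 col=0 char='m'
After 3 (^): row=0 col=0 char='m'
After 4 (l): row=0 col=1 char='o'
After 5 (^): row=0 col=0 char='m'
After 6 ($): row=0 col=8 char='d'
After 7 (j): row=1 col=8 char='k'
After 8 (h): row=1 col=7 char='n'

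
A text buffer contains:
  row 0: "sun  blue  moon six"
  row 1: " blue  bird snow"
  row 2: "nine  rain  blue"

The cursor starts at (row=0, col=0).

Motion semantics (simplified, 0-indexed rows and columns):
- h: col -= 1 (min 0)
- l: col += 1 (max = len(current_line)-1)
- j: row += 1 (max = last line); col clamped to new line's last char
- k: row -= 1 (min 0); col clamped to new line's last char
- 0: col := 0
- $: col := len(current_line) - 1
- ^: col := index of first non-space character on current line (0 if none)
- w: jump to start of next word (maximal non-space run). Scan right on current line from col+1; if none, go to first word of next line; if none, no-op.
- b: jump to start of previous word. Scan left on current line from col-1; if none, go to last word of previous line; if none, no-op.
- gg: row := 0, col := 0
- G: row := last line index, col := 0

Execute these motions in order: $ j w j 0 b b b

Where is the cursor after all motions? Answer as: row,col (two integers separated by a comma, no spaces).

Answer: 1,1

Derivation:
After 1 ($): row=0 col=18 char='x'
After 2 (j): row=1 col=15 char='w'
After 3 (w): row=2 col=0 char='n'
After 4 (j): row=2 col=0 char='n'
After 5 (0): row=2 col=0 char='n'
After 6 (b): row=1 col=12 char='s'
After 7 (b): row=1 col=7 char='b'
After 8 (b): row=1 col=1 char='b'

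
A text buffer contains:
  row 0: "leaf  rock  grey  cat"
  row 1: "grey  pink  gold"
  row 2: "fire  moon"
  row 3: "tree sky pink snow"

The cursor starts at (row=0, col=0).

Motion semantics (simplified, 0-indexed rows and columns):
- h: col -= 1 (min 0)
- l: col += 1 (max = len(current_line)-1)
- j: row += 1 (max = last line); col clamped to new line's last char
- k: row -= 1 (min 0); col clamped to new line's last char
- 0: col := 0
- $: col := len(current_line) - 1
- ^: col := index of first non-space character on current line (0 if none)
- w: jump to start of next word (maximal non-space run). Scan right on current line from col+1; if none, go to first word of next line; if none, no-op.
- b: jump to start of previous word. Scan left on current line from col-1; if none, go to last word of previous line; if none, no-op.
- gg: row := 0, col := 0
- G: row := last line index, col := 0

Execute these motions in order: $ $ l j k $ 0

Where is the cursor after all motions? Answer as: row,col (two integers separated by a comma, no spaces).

After 1 ($): row=0 col=20 char='t'
After 2 ($): row=0 col=20 char='t'
After 3 (l): row=0 col=20 char='t'
After 4 (j): row=1 col=15 char='d'
After 5 (k): row=0 col=15 char='y'
After 6 ($): row=0 col=20 char='t'
After 7 (0): row=0 col=0 char='l'

Answer: 0,0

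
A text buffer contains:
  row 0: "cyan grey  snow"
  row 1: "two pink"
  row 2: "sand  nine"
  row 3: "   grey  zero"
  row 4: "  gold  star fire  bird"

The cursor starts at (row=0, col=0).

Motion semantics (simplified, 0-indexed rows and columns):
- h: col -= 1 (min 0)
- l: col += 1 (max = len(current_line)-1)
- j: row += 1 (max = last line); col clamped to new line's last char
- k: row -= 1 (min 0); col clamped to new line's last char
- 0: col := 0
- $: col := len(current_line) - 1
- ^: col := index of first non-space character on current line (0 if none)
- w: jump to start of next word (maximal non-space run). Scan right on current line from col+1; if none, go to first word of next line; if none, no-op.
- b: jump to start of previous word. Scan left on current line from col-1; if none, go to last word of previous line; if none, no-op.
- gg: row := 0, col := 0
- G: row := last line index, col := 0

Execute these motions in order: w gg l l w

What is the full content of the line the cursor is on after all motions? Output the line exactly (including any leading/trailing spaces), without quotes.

Answer: cyan grey  snow

Derivation:
After 1 (w): row=0 col=5 char='g'
After 2 (gg): row=0 col=0 char='c'
After 3 (l): row=0 col=1 char='y'
After 4 (l): row=0 col=2 char='a'
After 5 (w): row=0 col=5 char='g'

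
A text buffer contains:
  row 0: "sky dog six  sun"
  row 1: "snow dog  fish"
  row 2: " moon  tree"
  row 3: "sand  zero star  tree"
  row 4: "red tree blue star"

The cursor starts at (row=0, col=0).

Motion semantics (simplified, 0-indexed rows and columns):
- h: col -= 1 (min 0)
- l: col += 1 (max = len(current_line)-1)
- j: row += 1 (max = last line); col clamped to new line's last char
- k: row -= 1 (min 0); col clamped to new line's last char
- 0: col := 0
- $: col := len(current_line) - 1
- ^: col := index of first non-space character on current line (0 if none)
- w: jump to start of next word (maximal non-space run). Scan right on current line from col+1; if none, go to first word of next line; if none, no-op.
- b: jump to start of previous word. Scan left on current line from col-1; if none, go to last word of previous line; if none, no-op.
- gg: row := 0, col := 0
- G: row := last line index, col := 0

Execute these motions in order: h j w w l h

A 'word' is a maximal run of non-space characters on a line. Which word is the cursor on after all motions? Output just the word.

Answer: fish

Derivation:
After 1 (h): row=0 col=0 char='s'
After 2 (j): row=1 col=0 char='s'
After 3 (w): row=1 col=5 char='d'
After 4 (w): row=1 col=10 char='f'
After 5 (l): row=1 col=11 char='i'
After 6 (h): row=1 col=10 char='f'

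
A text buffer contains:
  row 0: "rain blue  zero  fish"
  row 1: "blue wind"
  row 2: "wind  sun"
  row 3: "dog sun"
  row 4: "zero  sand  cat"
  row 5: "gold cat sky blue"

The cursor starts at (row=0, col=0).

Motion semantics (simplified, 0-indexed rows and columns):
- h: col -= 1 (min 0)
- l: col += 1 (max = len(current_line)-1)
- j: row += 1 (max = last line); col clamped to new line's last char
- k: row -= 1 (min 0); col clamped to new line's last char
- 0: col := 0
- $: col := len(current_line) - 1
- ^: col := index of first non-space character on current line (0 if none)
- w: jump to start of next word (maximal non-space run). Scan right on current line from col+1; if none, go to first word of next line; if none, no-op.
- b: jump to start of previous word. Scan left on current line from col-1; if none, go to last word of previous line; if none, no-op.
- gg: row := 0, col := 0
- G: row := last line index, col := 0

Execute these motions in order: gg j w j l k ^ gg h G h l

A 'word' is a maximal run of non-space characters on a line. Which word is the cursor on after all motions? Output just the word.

After 1 (gg): row=0 col=0 char='r'
After 2 (j): row=1 col=0 char='b'
After 3 (w): row=1 col=5 char='w'
After 4 (j): row=2 col=5 char='_'
After 5 (l): row=2 col=6 char='s'
After 6 (k): row=1 col=6 char='i'
After 7 (^): row=1 col=0 char='b'
After 8 (gg): row=0 col=0 char='r'
After 9 (h): row=0 col=0 char='r'
After 10 (G): row=5 col=0 char='g'
After 11 (h): row=5 col=0 char='g'
After 12 (l): row=5 col=1 char='o'

Answer: gold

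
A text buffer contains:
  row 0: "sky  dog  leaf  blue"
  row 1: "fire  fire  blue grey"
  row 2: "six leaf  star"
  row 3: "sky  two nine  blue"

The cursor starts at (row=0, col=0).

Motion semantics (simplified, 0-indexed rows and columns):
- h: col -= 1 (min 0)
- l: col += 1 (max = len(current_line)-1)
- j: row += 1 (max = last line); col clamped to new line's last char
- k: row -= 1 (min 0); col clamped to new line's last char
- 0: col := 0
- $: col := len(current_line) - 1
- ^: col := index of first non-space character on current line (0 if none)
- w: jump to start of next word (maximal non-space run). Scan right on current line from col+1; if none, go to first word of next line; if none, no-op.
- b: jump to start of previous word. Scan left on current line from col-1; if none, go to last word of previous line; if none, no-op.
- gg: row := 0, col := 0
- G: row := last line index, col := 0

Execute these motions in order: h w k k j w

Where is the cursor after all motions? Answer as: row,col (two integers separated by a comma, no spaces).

After 1 (h): row=0 col=0 char='s'
After 2 (w): row=0 col=5 char='d'
After 3 (k): row=0 col=5 char='d'
After 4 (k): row=0 col=5 char='d'
After 5 (j): row=1 col=5 char='_'
After 6 (w): row=1 col=6 char='f'

Answer: 1,6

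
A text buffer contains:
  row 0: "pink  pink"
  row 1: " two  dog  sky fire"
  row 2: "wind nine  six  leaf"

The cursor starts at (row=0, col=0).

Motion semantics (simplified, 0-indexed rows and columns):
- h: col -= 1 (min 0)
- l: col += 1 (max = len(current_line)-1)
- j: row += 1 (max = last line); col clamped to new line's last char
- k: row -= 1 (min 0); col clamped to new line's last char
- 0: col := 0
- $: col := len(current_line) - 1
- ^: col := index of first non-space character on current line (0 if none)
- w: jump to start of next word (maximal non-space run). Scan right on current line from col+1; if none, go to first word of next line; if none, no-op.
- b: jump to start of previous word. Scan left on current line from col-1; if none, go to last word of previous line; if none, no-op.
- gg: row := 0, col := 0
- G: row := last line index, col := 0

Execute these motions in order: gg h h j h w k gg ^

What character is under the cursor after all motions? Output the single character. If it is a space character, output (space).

Answer: p

Derivation:
After 1 (gg): row=0 col=0 char='p'
After 2 (h): row=0 col=0 char='p'
After 3 (h): row=0 col=0 char='p'
After 4 (j): row=1 col=0 char='_'
After 5 (h): row=1 col=0 char='_'
After 6 (w): row=1 col=1 char='t'
After 7 (k): row=0 col=1 char='i'
After 8 (gg): row=0 col=0 char='p'
After 9 (^): row=0 col=0 char='p'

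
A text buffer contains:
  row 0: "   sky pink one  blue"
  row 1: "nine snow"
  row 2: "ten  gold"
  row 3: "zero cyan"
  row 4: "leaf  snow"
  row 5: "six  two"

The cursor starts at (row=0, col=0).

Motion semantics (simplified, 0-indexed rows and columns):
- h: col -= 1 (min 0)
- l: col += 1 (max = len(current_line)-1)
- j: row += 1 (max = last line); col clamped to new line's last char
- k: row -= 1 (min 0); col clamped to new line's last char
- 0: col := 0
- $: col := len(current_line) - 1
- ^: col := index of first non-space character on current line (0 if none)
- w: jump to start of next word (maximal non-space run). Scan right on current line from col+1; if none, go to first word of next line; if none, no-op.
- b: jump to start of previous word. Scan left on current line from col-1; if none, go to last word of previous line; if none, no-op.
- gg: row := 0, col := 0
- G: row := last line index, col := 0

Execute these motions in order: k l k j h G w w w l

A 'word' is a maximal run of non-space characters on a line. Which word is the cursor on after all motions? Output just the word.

After 1 (k): row=0 col=0 char='_'
After 2 (l): row=0 col=1 char='_'
After 3 (k): row=0 col=1 char='_'
After 4 (j): row=1 col=1 char='i'
After 5 (h): row=1 col=0 char='n'
After 6 (G): row=5 col=0 char='s'
After 7 (w): row=5 col=5 char='t'
After 8 (w): row=5 col=5 char='t'
After 9 (w): row=5 col=5 char='t'
After 10 (l): row=5 col=6 char='w'

Answer: two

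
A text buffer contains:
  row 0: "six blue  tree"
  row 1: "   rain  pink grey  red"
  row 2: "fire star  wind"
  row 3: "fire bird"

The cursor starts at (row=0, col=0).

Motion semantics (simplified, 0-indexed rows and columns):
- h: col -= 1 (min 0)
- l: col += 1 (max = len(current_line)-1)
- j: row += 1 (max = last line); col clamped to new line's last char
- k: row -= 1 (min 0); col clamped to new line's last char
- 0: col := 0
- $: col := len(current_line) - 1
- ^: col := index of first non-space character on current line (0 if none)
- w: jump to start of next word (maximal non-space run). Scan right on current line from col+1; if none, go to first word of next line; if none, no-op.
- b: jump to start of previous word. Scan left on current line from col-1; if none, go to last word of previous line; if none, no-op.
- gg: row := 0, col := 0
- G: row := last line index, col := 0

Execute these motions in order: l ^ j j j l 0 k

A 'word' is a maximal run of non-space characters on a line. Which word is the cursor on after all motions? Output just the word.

Answer: fire

Derivation:
After 1 (l): row=0 col=1 char='i'
After 2 (^): row=0 col=0 char='s'
After 3 (j): row=1 col=0 char='_'
After 4 (j): row=2 col=0 char='f'
After 5 (j): row=3 col=0 char='f'
After 6 (l): row=3 col=1 char='i'
After 7 (0): row=3 col=0 char='f'
After 8 (k): row=2 col=0 char='f'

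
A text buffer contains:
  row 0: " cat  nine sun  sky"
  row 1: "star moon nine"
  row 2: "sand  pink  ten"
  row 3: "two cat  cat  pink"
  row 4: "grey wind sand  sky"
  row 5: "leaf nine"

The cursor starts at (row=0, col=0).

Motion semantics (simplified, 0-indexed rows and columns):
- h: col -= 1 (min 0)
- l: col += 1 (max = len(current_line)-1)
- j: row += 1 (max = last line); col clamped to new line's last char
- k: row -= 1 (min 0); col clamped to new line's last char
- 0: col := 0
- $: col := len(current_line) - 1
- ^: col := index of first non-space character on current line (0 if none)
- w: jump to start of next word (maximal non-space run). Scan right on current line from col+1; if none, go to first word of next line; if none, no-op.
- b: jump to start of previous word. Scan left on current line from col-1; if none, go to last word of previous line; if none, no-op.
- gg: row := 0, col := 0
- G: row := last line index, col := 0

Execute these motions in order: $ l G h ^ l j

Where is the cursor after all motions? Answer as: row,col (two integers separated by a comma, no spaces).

After 1 ($): row=0 col=18 char='y'
After 2 (l): row=0 col=18 char='y'
After 3 (G): row=5 col=0 char='l'
After 4 (h): row=5 col=0 char='l'
After 5 (^): row=5 col=0 char='l'
After 6 (l): row=5 col=1 char='e'
After 7 (j): row=5 col=1 char='e'

Answer: 5,1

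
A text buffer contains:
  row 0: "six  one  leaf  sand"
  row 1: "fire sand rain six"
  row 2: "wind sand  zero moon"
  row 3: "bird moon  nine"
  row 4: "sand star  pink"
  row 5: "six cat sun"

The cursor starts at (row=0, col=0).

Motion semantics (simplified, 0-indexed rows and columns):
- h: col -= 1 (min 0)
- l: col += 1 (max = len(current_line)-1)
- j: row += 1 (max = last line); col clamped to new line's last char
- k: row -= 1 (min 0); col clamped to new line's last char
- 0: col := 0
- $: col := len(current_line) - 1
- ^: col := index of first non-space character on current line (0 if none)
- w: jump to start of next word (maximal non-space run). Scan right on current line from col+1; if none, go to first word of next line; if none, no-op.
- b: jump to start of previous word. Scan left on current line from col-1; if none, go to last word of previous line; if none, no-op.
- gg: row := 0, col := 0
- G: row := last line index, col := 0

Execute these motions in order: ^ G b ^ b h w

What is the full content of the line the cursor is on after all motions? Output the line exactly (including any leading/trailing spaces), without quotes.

Answer: bird moon  nine

Derivation:
After 1 (^): row=0 col=0 char='s'
After 2 (G): row=5 col=0 char='s'
After 3 (b): row=4 col=11 char='p'
After 4 (^): row=4 col=0 char='s'
After 5 (b): row=3 col=11 char='n'
After 6 (h): row=3 col=10 char='_'
After 7 (w): row=3 col=11 char='n'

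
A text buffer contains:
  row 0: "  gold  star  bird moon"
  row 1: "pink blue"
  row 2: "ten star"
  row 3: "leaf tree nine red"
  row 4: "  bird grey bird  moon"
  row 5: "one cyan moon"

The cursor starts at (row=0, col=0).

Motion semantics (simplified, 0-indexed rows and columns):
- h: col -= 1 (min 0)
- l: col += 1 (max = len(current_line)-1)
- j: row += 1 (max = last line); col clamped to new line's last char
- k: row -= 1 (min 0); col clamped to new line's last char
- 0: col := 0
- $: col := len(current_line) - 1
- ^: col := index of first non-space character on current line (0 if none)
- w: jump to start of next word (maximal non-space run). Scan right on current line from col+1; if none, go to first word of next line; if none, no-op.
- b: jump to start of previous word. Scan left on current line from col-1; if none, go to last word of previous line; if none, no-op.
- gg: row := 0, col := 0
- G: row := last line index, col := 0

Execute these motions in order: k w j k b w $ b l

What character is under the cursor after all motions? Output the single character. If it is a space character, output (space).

After 1 (k): row=0 col=0 char='_'
After 2 (w): row=0 col=2 char='g'
After 3 (j): row=1 col=2 char='n'
After 4 (k): row=0 col=2 char='g'
After 5 (b): row=0 col=2 char='g'
After 6 (w): row=0 col=8 char='s'
After 7 ($): row=0 col=22 char='n'
After 8 (b): row=0 col=19 char='m'
After 9 (l): row=0 col=20 char='o'

Answer: o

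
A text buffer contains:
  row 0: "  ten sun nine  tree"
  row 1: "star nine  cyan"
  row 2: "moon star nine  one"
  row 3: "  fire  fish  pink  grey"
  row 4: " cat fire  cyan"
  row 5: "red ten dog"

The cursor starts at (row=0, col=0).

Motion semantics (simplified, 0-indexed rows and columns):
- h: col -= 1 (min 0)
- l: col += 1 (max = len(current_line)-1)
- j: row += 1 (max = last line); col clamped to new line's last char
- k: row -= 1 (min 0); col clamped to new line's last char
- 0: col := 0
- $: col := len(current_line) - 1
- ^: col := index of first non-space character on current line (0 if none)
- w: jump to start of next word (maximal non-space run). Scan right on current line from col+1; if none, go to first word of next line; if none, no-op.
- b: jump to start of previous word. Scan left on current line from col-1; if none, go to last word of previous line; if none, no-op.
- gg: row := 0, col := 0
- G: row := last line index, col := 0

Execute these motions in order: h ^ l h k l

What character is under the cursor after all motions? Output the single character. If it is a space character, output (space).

Answer: e

Derivation:
After 1 (h): row=0 col=0 char='_'
After 2 (^): row=0 col=2 char='t'
After 3 (l): row=0 col=3 char='e'
After 4 (h): row=0 col=2 char='t'
After 5 (k): row=0 col=2 char='t'
After 6 (l): row=0 col=3 char='e'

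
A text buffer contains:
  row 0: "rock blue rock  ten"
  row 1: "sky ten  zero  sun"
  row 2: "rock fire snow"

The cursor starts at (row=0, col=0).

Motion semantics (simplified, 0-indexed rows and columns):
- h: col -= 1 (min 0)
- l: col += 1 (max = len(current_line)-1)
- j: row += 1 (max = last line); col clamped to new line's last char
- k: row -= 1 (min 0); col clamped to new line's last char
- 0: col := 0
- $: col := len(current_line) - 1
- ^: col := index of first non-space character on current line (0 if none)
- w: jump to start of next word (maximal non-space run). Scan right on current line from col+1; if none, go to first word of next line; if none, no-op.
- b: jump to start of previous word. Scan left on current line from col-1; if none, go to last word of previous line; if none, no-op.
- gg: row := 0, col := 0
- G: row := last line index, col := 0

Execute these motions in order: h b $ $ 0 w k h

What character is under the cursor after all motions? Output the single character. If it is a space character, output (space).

After 1 (h): row=0 col=0 char='r'
After 2 (b): row=0 col=0 char='r'
After 3 ($): row=0 col=18 char='n'
After 4 ($): row=0 col=18 char='n'
After 5 (0): row=0 col=0 char='r'
After 6 (w): row=0 col=5 char='b'
After 7 (k): row=0 col=5 char='b'
After 8 (h): row=0 col=4 char='_'

Answer: (space)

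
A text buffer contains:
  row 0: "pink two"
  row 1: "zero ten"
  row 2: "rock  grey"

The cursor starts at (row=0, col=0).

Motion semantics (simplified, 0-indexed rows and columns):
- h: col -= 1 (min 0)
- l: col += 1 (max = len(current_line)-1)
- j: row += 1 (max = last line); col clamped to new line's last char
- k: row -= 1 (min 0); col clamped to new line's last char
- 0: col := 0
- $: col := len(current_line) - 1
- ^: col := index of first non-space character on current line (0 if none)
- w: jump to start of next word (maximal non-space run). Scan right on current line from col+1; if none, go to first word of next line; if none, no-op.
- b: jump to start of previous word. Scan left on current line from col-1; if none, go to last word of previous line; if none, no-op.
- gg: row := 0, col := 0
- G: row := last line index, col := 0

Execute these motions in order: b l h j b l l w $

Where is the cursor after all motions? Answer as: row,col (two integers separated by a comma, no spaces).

After 1 (b): row=0 col=0 char='p'
After 2 (l): row=0 col=1 char='i'
After 3 (h): row=0 col=0 char='p'
After 4 (j): row=1 col=0 char='z'
After 5 (b): row=0 col=5 char='t'
After 6 (l): row=0 col=6 char='w'
After 7 (l): row=0 col=7 char='o'
After 8 (w): row=1 col=0 char='z'
After 9 ($): row=1 col=7 char='n'

Answer: 1,7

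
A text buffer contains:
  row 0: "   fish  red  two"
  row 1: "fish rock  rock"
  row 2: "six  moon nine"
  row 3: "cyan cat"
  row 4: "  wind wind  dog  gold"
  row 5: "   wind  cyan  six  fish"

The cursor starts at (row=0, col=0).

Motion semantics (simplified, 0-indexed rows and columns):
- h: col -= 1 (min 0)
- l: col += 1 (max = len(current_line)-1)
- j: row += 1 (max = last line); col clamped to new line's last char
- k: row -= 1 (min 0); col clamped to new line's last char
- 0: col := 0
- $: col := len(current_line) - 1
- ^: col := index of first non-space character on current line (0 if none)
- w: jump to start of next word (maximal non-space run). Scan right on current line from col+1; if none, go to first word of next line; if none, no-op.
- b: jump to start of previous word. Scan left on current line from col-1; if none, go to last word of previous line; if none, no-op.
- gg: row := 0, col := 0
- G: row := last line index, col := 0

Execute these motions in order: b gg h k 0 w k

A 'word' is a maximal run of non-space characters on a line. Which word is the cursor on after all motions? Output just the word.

After 1 (b): row=0 col=0 char='_'
After 2 (gg): row=0 col=0 char='_'
After 3 (h): row=0 col=0 char='_'
After 4 (k): row=0 col=0 char='_'
After 5 (0): row=0 col=0 char='_'
After 6 (w): row=0 col=3 char='f'
After 7 (k): row=0 col=3 char='f'

Answer: fish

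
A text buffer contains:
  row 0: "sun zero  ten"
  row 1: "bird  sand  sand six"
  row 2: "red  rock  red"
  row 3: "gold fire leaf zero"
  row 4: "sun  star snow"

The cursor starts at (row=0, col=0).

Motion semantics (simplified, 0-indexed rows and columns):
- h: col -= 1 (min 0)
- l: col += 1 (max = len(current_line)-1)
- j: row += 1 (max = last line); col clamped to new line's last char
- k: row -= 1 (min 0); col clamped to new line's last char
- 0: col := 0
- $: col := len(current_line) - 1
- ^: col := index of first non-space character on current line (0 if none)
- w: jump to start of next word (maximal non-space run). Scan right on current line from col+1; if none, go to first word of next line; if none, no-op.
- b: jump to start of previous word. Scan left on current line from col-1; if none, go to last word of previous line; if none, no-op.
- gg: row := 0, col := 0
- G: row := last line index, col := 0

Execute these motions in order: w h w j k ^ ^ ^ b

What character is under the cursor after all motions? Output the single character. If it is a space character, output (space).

After 1 (w): row=0 col=4 char='z'
After 2 (h): row=0 col=3 char='_'
After 3 (w): row=0 col=4 char='z'
After 4 (j): row=1 col=4 char='_'
After 5 (k): row=0 col=4 char='z'
After 6 (^): row=0 col=0 char='s'
After 7 (^): row=0 col=0 char='s'
After 8 (^): row=0 col=0 char='s'
After 9 (b): row=0 col=0 char='s'

Answer: s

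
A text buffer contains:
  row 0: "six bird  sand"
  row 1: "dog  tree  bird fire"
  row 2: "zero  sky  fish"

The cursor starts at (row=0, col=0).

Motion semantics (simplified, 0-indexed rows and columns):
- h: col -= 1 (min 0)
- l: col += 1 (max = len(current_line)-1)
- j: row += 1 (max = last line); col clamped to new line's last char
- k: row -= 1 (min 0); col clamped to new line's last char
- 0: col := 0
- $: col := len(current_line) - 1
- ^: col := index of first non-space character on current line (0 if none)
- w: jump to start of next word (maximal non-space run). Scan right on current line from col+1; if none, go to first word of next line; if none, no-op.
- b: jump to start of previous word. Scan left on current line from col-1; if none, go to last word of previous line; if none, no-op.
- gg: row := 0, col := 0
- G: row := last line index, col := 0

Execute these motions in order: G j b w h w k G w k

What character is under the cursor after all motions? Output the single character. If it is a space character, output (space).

After 1 (G): row=2 col=0 char='z'
After 2 (j): row=2 col=0 char='z'
After 3 (b): row=1 col=16 char='f'
After 4 (w): row=2 col=0 char='z'
After 5 (h): row=2 col=0 char='z'
After 6 (w): row=2 col=6 char='s'
After 7 (k): row=1 col=6 char='r'
After 8 (G): row=2 col=0 char='z'
After 9 (w): row=2 col=6 char='s'
After 10 (k): row=1 col=6 char='r'

Answer: r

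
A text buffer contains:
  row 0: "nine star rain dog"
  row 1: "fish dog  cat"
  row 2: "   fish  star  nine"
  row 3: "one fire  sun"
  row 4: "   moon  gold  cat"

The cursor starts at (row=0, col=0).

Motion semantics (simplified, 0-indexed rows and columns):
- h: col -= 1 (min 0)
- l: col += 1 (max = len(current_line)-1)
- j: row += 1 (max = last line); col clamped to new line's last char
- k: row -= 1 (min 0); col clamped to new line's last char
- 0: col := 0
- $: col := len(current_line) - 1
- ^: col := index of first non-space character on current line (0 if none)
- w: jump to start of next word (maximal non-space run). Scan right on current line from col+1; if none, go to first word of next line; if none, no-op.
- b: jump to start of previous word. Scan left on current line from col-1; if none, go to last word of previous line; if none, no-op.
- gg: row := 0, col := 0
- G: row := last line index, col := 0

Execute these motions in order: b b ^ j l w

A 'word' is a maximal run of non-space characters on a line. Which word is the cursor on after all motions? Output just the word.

Answer: dog

Derivation:
After 1 (b): row=0 col=0 char='n'
After 2 (b): row=0 col=0 char='n'
After 3 (^): row=0 col=0 char='n'
After 4 (j): row=1 col=0 char='f'
After 5 (l): row=1 col=1 char='i'
After 6 (w): row=1 col=5 char='d'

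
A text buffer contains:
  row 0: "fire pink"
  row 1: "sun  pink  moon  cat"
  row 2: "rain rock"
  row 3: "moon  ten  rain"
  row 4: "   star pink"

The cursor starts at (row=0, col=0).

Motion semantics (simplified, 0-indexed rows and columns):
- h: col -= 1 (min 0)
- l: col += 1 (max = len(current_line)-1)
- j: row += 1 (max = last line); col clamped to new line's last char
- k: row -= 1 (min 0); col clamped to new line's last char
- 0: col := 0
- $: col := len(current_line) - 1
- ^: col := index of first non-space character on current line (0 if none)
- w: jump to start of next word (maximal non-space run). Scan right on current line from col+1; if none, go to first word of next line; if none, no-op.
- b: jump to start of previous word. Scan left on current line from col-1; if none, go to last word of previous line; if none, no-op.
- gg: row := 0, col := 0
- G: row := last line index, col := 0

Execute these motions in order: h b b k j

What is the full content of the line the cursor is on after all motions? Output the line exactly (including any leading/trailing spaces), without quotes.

After 1 (h): row=0 col=0 char='f'
After 2 (b): row=0 col=0 char='f'
After 3 (b): row=0 col=0 char='f'
After 4 (k): row=0 col=0 char='f'
After 5 (j): row=1 col=0 char='s'

Answer: sun  pink  moon  cat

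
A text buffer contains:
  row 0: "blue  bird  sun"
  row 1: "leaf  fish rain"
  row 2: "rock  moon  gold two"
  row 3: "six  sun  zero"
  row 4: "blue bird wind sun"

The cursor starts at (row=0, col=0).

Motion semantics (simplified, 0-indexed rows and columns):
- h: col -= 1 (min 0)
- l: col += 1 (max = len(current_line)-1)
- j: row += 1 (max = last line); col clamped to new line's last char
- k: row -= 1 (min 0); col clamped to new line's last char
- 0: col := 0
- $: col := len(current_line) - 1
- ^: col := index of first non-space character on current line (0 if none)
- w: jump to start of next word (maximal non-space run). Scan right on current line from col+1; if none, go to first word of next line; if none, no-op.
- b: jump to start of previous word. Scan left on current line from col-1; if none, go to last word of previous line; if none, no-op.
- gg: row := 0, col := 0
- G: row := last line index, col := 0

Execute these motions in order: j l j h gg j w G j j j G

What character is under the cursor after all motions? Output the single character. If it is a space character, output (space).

After 1 (j): row=1 col=0 char='l'
After 2 (l): row=1 col=1 char='e'
After 3 (j): row=2 col=1 char='o'
After 4 (h): row=2 col=0 char='r'
After 5 (gg): row=0 col=0 char='b'
After 6 (j): row=1 col=0 char='l'
After 7 (w): row=1 col=6 char='f'
After 8 (G): row=4 col=0 char='b'
After 9 (j): row=4 col=0 char='b'
After 10 (j): row=4 col=0 char='b'
After 11 (j): row=4 col=0 char='b'
After 12 (G): row=4 col=0 char='b'

Answer: b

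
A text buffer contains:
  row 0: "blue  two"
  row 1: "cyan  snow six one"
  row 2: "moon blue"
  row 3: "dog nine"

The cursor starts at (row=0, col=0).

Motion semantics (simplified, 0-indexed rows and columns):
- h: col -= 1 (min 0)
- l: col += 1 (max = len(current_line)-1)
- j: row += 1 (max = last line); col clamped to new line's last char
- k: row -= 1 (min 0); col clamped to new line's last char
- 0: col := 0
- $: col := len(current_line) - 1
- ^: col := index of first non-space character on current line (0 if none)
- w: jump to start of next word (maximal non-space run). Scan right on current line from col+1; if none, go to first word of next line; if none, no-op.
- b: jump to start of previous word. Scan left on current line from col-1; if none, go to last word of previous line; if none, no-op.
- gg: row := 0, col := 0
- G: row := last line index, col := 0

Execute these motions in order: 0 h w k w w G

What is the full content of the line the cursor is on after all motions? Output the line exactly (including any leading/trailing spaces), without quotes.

After 1 (0): row=0 col=0 char='b'
After 2 (h): row=0 col=0 char='b'
After 3 (w): row=0 col=6 char='t'
After 4 (k): row=0 col=6 char='t'
After 5 (w): row=1 col=0 char='c'
After 6 (w): row=1 col=6 char='s'
After 7 (G): row=3 col=0 char='d'

Answer: dog nine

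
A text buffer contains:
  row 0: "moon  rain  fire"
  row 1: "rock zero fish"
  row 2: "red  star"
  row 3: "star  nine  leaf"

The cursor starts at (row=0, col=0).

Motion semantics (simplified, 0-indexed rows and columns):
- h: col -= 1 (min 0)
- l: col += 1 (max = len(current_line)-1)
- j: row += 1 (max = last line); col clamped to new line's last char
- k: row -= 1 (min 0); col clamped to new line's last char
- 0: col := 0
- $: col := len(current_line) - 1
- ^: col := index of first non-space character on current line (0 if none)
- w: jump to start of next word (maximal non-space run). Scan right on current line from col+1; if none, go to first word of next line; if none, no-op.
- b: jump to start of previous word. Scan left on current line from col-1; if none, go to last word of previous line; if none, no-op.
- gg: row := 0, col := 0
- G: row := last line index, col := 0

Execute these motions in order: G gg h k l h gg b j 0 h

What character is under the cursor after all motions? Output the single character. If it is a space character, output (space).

After 1 (G): row=3 col=0 char='s'
After 2 (gg): row=0 col=0 char='m'
After 3 (h): row=0 col=0 char='m'
After 4 (k): row=0 col=0 char='m'
After 5 (l): row=0 col=1 char='o'
After 6 (h): row=0 col=0 char='m'
After 7 (gg): row=0 col=0 char='m'
After 8 (b): row=0 col=0 char='m'
After 9 (j): row=1 col=0 char='r'
After 10 (0): row=1 col=0 char='r'
After 11 (h): row=1 col=0 char='r'

Answer: r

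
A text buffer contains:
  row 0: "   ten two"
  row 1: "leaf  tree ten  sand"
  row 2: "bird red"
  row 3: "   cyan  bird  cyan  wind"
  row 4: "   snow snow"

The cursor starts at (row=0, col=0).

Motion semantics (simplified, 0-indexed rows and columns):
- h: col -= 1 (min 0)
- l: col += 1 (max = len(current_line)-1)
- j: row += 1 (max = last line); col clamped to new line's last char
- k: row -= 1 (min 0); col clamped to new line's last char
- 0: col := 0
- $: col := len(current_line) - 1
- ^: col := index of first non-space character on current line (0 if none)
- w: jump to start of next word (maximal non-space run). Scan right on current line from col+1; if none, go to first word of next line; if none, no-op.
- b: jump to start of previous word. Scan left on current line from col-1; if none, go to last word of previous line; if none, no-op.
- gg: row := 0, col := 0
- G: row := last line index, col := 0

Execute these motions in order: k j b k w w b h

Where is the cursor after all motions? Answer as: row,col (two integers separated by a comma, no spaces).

Answer: 1,0

Derivation:
After 1 (k): row=0 col=0 char='_'
After 2 (j): row=1 col=0 char='l'
After 3 (b): row=0 col=7 char='t'
After 4 (k): row=0 col=7 char='t'
After 5 (w): row=1 col=0 char='l'
After 6 (w): row=1 col=6 char='t'
After 7 (b): row=1 col=0 char='l'
After 8 (h): row=1 col=0 char='l'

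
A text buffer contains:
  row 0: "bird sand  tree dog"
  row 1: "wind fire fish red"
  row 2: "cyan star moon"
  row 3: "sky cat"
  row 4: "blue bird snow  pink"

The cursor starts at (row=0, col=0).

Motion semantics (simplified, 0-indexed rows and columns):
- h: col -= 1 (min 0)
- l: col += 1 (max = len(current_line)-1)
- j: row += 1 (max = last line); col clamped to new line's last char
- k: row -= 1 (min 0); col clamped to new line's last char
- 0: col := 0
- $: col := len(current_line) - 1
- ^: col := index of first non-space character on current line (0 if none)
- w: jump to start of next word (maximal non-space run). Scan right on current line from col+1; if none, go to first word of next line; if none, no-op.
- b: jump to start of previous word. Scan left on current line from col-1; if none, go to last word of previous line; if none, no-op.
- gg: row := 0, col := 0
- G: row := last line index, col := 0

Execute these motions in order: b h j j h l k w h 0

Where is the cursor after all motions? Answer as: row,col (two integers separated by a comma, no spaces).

After 1 (b): row=0 col=0 char='b'
After 2 (h): row=0 col=0 char='b'
After 3 (j): row=1 col=0 char='w'
After 4 (j): row=2 col=0 char='c'
After 5 (h): row=2 col=0 char='c'
After 6 (l): row=2 col=1 char='y'
After 7 (k): row=1 col=1 char='i'
After 8 (w): row=1 col=5 char='f'
After 9 (h): row=1 col=4 char='_'
After 10 (0): row=1 col=0 char='w'

Answer: 1,0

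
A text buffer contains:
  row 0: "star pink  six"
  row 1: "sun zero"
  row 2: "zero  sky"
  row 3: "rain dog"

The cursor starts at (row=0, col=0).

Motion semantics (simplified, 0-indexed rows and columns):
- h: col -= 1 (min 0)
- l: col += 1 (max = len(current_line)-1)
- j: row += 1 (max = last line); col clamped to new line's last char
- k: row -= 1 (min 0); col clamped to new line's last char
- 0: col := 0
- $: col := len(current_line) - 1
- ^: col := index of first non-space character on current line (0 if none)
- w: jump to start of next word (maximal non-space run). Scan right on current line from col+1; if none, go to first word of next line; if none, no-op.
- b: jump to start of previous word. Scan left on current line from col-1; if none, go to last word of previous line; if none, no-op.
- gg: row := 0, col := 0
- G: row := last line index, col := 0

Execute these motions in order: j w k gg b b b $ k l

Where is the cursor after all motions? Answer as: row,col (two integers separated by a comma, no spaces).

After 1 (j): row=1 col=0 char='s'
After 2 (w): row=1 col=4 char='z'
After 3 (k): row=0 col=4 char='_'
After 4 (gg): row=0 col=0 char='s'
After 5 (b): row=0 col=0 char='s'
After 6 (b): row=0 col=0 char='s'
After 7 (b): row=0 col=0 char='s'
After 8 ($): row=0 col=13 char='x'
After 9 (k): row=0 col=13 char='x'
After 10 (l): row=0 col=13 char='x'

Answer: 0,13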